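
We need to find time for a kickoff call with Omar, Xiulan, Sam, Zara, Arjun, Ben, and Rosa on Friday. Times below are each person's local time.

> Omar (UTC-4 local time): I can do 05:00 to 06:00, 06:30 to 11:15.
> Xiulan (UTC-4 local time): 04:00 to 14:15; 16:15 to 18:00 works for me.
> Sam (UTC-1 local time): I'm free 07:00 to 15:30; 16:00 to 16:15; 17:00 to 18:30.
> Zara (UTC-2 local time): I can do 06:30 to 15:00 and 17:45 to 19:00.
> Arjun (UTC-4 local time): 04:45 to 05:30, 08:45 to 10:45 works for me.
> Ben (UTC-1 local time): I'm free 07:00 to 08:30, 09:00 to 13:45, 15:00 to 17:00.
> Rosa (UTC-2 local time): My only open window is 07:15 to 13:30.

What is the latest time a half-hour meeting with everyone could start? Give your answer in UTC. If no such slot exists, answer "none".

Omar in UTC: 09:00-10:00, 10:30-15:15 (add 4h to convert from UTC-4).
Xiulan in UTC: 08:00-18:15, 20:15-22:00 (add 4h to convert from UTC-4).
Sam in UTC: 08:00-16:30, 17:00-17:15, 18:00-19:30 (add 1h to convert from UTC-1).
Zara in UTC: 08:30-17:00, 19:45-21:00 (add 2h to convert from UTC-2).
Arjun in UTC: 08:45-09:30, 12:45-14:45 (add 4h to convert from UTC-4).
Ben in UTC: 08:00-09:30, 10:00-14:45, 16:00-18:00 (add 1h to convert from UTC-1).
Rosa in UTC: 09:15-15:30 (add 2h to convert from UTC-2).
Omar ∩ Xiulan: 09:00-10:00, 10:30-15:15.
Omar ∩ Xiulan ∩ Sam: 09:00-10:00, 10:30-15:15.
Omar ∩ Xiulan ∩ Sam ∩ Zara: 09:00-10:00, 10:30-15:15.
Omar ∩ Xiulan ∩ Sam ∩ Zara ∩ Arjun: 09:00-09:30, 12:45-14:45.
Omar ∩ Xiulan ∩ Sam ∩ Zara ∩ Arjun ∩ Ben: 09:00-09:30, 12:45-14:45.
Omar ∩ Xiulan ∩ Sam ∩ Zara ∩ Arjun ∩ Ben ∩ Rosa: 09:15-09:30, 12:45-14:45.
Those are the intersection windows.
The last common window of at least 30 minutes is 12:45-14:45; a 30-minute meeting can start as late as 14:15 and still end by 14:45.

14:15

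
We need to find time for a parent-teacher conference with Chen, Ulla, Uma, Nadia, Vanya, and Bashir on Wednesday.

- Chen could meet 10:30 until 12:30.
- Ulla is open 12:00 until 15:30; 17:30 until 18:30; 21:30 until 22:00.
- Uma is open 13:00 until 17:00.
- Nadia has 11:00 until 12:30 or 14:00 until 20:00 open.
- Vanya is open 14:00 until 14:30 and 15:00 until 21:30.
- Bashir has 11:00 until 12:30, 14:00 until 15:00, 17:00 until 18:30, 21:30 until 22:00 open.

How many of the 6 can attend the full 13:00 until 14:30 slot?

Ulla and Uma can make the full 13:00-14:30 slot — that's 2.

2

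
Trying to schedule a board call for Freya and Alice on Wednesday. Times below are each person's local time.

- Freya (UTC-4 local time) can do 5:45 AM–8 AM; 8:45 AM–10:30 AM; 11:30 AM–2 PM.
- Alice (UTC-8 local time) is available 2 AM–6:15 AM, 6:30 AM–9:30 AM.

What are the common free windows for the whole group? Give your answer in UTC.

Freya in UTC: 09:45-12:00, 12:45-14:30, 15:30-18:00 (add 4h to convert from UTC-4).
Alice in UTC: 10:00-14:15, 14:30-17:30 (add 8h to convert from UTC-8).
Freya ∩ Alice: 10:00-12:00, 12:45-14:15, 15:30-17:30.

10:00-12:00, 12:45-14:15, 15:30-17:30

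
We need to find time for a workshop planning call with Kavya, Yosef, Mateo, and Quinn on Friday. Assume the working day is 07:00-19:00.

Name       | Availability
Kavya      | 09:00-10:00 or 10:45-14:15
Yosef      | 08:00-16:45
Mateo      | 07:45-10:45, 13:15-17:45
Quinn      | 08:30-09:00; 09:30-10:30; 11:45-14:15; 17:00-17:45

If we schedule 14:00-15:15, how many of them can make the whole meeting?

2

Yosef and Mateo can make the full 14:00-15:15 slot — that's 2.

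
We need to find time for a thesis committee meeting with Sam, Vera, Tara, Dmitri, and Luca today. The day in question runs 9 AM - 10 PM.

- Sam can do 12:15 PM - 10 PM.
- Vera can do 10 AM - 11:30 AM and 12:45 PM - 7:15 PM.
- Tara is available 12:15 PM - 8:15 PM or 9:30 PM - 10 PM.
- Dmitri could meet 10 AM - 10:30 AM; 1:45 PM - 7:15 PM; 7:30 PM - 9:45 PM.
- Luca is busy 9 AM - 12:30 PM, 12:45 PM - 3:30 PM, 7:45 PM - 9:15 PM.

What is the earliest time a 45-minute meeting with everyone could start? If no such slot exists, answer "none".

15:30

Sam free: 12:15-22:00.
Vera free: 10:00-11:30, 12:45-19:15.
Tara free: 12:15-20:15, 21:30-22:00.
Dmitri free: 10:00-10:30, 13:45-19:15, 19:30-21:45.
Luca free: 12:30-12:45, 15:30-19:45, 21:15-22:00 (invert busy blocks within the working day).
Sam ∩ Vera: 12:45-19:15.
Sam ∩ Vera ∩ Tara: 12:45-19:15.
Sam ∩ Vera ∩ Tara ∩ Dmitri: 13:45-19:15.
Sam ∩ Vera ∩ Tara ∩ Dmitri ∩ Luca: 15:30-19:15.
The first common window of at least 45 minutes is 15:30-19:15, so the earliest start is 15:30.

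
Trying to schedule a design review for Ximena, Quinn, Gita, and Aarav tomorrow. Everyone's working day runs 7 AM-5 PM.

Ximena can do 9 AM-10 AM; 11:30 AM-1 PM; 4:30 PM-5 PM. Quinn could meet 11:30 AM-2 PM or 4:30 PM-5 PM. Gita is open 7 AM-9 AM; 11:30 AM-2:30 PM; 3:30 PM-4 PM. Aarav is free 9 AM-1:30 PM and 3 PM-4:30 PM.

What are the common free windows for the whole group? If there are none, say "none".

11:30-13:00

Ximena ∩ Quinn: 11:30-13:00, 16:30-17:00.
Ximena ∩ Quinn ∩ Gita: 11:30-13:00.
Ximena ∩ Quinn ∩ Gita ∩ Aarav: 11:30-13:00.
So the common availability across everyone is 11:30-13:00.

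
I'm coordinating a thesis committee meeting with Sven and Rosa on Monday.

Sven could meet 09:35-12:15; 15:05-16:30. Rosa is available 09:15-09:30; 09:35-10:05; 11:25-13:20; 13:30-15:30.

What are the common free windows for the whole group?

09:35-10:05, 11:25-12:15, 15:05-15:30

Sven ∩ Rosa: 09:35-10:05, 11:25-12:15, 15:05-15:30.
Those are the intersection windows.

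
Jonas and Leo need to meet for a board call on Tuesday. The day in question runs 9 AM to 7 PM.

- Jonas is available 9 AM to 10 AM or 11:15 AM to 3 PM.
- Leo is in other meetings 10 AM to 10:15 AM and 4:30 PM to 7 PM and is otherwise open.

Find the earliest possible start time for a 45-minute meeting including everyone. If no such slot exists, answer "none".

Jonas free: 09:00-10:00, 11:15-15:00.
Leo free: 09:00-10:00, 10:15-16:30 (invert busy blocks within the working day).
Jonas ∩ Leo: 09:00-10:00, 11:15-15:00.
The first common window of at least 45 minutes is 09:00-10:00, so the earliest start is 09:00.

09:00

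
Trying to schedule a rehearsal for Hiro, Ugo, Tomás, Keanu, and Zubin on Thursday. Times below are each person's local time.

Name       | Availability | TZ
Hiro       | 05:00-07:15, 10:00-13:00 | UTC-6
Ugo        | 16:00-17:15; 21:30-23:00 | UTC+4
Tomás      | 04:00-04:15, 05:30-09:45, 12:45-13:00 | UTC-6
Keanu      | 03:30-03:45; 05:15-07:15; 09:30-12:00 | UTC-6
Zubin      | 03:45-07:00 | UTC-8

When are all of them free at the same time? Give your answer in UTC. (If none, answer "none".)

12:00-13:15

Hiro in UTC: 11:00-13:15, 16:00-19:00 (add 6h to convert from UTC-6).
Ugo in UTC: 12:00-13:15, 17:30-19:00 (subtract 4h to convert from UTC+4).
Tomás in UTC: 10:00-10:15, 11:30-15:45, 18:45-19:00 (add 6h to convert from UTC-6).
Keanu in UTC: 09:30-09:45, 11:15-13:15, 15:30-18:00 (add 6h to convert from UTC-6).
Zubin in UTC: 11:45-15:00 (add 8h to convert from UTC-8).
Hiro ∩ Ugo: 12:00-13:15, 17:30-19:00.
Hiro ∩ Ugo ∩ Tomás: 12:00-13:15, 18:45-19:00.
Hiro ∩ Ugo ∩ Tomás ∩ Keanu: 12:00-13:15.
Hiro ∩ Ugo ∩ Tomás ∩ Keanu ∩ Zubin: 12:00-13:15.
Those are the intersection windows.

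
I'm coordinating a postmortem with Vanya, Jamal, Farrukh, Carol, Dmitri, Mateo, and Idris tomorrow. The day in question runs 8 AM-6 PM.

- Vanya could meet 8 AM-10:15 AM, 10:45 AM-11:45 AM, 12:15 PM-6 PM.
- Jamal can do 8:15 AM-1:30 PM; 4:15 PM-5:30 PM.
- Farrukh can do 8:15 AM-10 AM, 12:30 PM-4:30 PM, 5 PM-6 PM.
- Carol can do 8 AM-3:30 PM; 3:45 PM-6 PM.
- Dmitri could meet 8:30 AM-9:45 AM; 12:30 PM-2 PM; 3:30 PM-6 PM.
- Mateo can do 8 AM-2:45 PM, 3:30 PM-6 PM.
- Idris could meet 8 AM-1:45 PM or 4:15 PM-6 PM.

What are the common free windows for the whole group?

08:30-09:45, 12:30-13:30, 16:15-16:30, 17:00-17:30

Vanya ∩ Jamal: 08:15-10:15, 10:45-11:45, 12:15-13:30, 16:15-17:30.
Vanya ∩ Jamal ∩ Farrukh: 08:15-10:00, 12:30-13:30, 16:15-16:30, 17:00-17:30.
Vanya ∩ Jamal ∩ Farrukh ∩ Carol: 08:15-10:00, 12:30-13:30, 16:15-16:30, 17:00-17:30.
Vanya ∩ Jamal ∩ Farrukh ∩ Carol ∩ Dmitri: 08:30-09:45, 12:30-13:30, 16:15-16:30, 17:00-17:30.
Vanya ∩ Jamal ∩ Farrukh ∩ Carol ∩ Dmitri ∩ Mateo: 08:30-09:45, 12:30-13:30, 16:15-16:30, 17:00-17:30.
Vanya ∩ Jamal ∩ Farrukh ∩ Carol ∩ Dmitri ∩ Mateo ∩ Idris: 08:30-09:45, 12:30-13:30, 16:15-16:30, 17:00-17:30.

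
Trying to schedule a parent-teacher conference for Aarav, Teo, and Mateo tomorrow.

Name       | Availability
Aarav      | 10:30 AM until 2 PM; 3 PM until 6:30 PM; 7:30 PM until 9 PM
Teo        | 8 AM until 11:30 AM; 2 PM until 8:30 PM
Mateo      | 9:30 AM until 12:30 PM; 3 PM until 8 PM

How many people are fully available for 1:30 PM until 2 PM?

Aarav can make the full 13:30-14:00 slot — that's 1.

1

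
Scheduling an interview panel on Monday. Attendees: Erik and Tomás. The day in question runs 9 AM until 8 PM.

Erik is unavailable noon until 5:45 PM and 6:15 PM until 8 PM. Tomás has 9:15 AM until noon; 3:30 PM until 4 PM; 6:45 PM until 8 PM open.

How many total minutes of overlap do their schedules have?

Erik free: 09:00-12:00, 17:45-18:15 (invert busy blocks within the working day).
Tomás free: 09:15-12:00, 15:30-16:00, 18:45-20:00.
Erik ∩ Tomás: 09:15-12:00.
That's a single block of 165 minutes.

165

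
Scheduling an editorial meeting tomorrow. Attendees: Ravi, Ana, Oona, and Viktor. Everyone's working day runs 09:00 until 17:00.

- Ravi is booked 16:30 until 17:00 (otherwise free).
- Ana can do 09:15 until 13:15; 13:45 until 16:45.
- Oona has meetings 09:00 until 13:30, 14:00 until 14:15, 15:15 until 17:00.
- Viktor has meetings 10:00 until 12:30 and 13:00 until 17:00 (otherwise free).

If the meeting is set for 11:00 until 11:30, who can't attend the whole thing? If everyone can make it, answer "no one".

Ravi free: 09:00-16:30 (invert busy blocks within the working day).
Ana free: 09:15-13:15, 13:45-16:45.
Oona free: 13:30-14:00, 14:15-15:15 (invert busy blocks within the working day).
Viktor free: 09:00-10:00, 12:30-13:00 (invert busy blocks within the working day).
Ravi: free for 11:00-11:30. Ana: free for 11:00-11:30. Oona: not fully free for 11:00-11:30. Viktor: not fully free for 11:00-11:30.

Oona, Viktor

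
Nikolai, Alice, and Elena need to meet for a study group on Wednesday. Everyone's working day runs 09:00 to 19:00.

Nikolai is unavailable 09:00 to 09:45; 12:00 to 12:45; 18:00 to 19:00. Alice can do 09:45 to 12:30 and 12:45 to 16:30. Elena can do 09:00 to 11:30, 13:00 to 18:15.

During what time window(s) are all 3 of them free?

09:45-11:30, 13:00-16:30

Nikolai free: 09:45-12:00, 12:45-18:00 (invert busy blocks within the working day).
Alice free: 09:45-12:30, 12:45-16:30.
Elena free: 09:00-11:30, 13:00-18:15.
Nikolai ∩ Alice: 09:45-12:00, 12:45-16:30.
Nikolai ∩ Alice ∩ Elena: 09:45-11:30, 13:00-16:30.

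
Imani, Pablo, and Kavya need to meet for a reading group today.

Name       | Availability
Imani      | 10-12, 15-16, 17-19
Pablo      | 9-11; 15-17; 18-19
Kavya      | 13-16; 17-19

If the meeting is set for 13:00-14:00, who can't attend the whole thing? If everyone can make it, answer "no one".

Imani: not fully free for 13:00-14:00. Pablo: not fully free for 13:00-14:00. Kavya: free for 13:00-14:00.

Imani, Pablo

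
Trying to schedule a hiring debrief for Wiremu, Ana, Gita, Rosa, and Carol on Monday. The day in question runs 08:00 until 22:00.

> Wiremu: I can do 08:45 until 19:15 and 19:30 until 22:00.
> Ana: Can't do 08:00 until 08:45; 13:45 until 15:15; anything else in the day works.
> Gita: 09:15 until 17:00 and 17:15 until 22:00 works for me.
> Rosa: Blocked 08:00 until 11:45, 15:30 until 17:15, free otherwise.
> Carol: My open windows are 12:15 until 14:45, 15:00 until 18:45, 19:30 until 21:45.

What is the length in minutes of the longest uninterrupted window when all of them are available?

135

Wiremu free: 08:45-19:15, 19:30-22:00.
Ana free: 08:45-13:45, 15:15-22:00 (invert busy blocks within the working day).
Gita free: 09:15-17:00, 17:15-22:00.
Rosa free: 11:45-15:30, 17:15-22:00 (invert busy blocks within the working day).
Carol free: 12:15-14:45, 15:00-18:45, 19:30-21:45.
Wiremu ∩ Ana: 08:45-13:45, 15:15-19:15, 19:30-22:00.
Wiremu ∩ Ana ∩ Gita: 09:15-13:45, 15:15-17:00, 17:15-19:15, 19:30-22:00.
Wiremu ∩ Ana ∩ Gita ∩ Rosa: 11:45-13:45, 15:15-15:30, 17:15-19:15, 19:30-22:00.
Wiremu ∩ Ana ∩ Gita ∩ Rosa ∩ Carol: 12:15-13:45, 15:15-15:30, 17:15-18:45, 19:30-21:45.
The longest is 19:30-21:45 at 135 minutes.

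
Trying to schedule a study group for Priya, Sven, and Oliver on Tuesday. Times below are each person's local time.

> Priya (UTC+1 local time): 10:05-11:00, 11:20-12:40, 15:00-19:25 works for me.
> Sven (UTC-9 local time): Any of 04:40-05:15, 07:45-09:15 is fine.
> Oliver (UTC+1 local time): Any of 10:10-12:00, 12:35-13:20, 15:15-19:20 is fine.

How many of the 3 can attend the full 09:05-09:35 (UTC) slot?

1

Priya in UTC: 09:05-10:00, 10:20-11:40, 14:00-18:25 (subtract 1h to convert from UTC+1).
Sven in UTC: 13:40-14:15, 16:45-18:15 (add 9h to convert from UTC-9).
Oliver in UTC: 09:10-11:00, 11:35-12:20, 14:15-18:20 (subtract 1h to convert from UTC+1).
Priya can make the full 09:05-09:35 slot — that's 1.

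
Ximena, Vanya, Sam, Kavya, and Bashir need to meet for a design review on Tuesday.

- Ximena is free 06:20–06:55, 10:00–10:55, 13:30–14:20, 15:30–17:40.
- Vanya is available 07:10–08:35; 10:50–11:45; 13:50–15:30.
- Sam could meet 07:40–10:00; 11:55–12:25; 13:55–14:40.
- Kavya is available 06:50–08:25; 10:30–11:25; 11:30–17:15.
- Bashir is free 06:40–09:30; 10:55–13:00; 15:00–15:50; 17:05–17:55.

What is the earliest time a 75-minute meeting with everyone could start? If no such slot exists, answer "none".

Ximena ∩ Vanya: 10:50-10:55, 13:50-14:20.
Ximena ∩ Vanya ∩ Sam: 13:55-14:20.
Ximena ∩ Vanya ∩ Sam ∩ Kavya: 13:55-14:20.
Ximena ∩ Vanya ∩ Sam ∩ Kavya ∩ Bashir: ∅.
There is no time when everyone is free.
No common window is at least 75 minutes long.

none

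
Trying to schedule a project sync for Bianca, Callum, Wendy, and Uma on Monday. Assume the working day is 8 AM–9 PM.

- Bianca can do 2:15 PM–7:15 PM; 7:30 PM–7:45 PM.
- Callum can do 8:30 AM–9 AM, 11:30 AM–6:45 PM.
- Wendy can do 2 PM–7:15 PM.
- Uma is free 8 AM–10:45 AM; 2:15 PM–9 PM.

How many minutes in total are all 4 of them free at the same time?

270

Bianca ∩ Callum: 14:15-18:45.
Bianca ∩ Callum ∩ Wendy: 14:15-18:45.
Bianca ∩ Callum ∩ Wendy ∩ Uma: 14:15-18:45.
Those are the intersection windows.
That's a single block of 270 minutes.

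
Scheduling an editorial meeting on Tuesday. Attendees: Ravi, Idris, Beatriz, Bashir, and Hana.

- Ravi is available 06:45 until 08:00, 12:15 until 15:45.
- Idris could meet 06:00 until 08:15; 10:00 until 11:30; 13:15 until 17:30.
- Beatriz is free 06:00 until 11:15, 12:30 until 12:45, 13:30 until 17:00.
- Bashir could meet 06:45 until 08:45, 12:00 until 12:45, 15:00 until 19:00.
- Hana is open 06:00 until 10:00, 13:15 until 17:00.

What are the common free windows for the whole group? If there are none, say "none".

Ravi ∩ Idris: 06:45-08:00, 13:15-15:45.
Ravi ∩ Idris ∩ Beatriz: 06:45-08:00, 13:30-15:45.
Ravi ∩ Idris ∩ Beatriz ∩ Bashir: 06:45-08:00, 15:00-15:45.
Ravi ∩ Idris ∩ Beatriz ∩ Bashir ∩ Hana: 06:45-08:00, 15:00-15:45.
So the common availability across everyone is 06:45-08:00, 15:00-15:45.

06:45-08:00, 15:00-15:45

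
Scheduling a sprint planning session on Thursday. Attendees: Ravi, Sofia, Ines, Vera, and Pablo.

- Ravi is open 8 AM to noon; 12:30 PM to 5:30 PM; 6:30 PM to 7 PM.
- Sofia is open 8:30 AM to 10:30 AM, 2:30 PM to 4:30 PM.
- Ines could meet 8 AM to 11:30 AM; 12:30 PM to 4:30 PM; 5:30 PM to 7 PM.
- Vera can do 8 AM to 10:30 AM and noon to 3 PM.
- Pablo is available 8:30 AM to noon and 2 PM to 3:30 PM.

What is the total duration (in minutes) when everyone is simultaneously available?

150

Ravi ∩ Sofia: 08:30-10:30, 14:30-16:30.
Ravi ∩ Sofia ∩ Ines: 08:30-10:30, 14:30-16:30.
Ravi ∩ Sofia ∩ Ines ∩ Vera: 08:30-10:30, 14:30-15:00.
Ravi ∩ Sofia ∩ Ines ∩ Vera ∩ Pablo: 08:30-10:30, 14:30-15:00.
Summing the common windows: 120 + 30 = 150 minutes.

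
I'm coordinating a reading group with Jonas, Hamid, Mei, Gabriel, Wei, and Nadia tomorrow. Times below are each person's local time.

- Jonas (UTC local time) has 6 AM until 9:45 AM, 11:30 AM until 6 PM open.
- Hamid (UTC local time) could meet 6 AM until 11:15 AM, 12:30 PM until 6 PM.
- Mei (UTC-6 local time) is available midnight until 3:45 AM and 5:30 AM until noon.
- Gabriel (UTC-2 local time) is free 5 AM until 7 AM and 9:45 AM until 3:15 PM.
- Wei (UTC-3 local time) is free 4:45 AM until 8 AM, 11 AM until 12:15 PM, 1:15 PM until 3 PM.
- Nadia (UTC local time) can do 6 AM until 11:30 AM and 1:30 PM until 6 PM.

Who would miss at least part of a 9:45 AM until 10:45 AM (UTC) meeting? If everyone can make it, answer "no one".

Gabriel, Jonas, Mei

Jonas in UTC: 06:00-09:45, 11:30-18:00.
Hamid in UTC: 06:00-11:15, 12:30-18:00.
Mei in UTC: 06:00-09:45, 11:30-18:00 (add 6h to convert from UTC-6).
Gabriel in UTC: 07:00-09:00, 11:45-17:15 (add 2h to convert from UTC-2).
Wei in UTC: 07:45-11:00, 14:00-15:15, 16:15-18:00 (add 3h to convert from UTC-3).
Nadia in UTC: 06:00-11:30, 13:30-18:00.
Jonas: not fully free for 09:45-10:45. Hamid: free for 09:45-10:45. Mei: not fully free for 09:45-10:45. Gabriel: not fully free for 09:45-10:45. Wei: free for 09:45-10:45. Nadia: free for 09:45-10:45.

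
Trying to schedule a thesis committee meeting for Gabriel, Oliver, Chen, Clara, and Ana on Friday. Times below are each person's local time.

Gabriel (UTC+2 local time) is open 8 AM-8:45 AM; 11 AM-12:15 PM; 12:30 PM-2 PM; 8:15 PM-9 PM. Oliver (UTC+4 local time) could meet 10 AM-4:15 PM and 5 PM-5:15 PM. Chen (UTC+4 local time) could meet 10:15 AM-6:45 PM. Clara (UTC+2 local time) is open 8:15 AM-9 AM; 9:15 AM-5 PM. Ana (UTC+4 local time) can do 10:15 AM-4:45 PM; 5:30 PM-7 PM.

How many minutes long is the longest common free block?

90

Gabriel in UTC: 06:00-06:45, 09:00-10:15, 10:30-12:00, 18:15-19:00 (subtract 2h to convert from UTC+2).
Oliver in UTC: 06:00-12:15, 13:00-13:15 (subtract 4h to convert from UTC+4).
Chen in UTC: 06:15-14:45 (subtract 4h to convert from UTC+4).
Clara in UTC: 06:15-07:00, 07:15-15:00 (subtract 2h to convert from UTC+2).
Ana in UTC: 06:15-12:45, 13:30-15:00 (subtract 4h to convert from UTC+4).
Gabriel ∩ Oliver: 06:00-06:45, 09:00-10:15, 10:30-12:00.
Gabriel ∩ Oliver ∩ Chen: 06:15-06:45, 09:00-10:15, 10:30-12:00.
Gabriel ∩ Oliver ∩ Chen ∩ Clara: 06:15-06:45, 09:00-10:15, 10:30-12:00.
Gabriel ∩ Oliver ∩ Chen ∩ Clara ∩ Ana: 06:15-06:45, 09:00-10:15, 10:30-12:00.
Those are the intersection windows.
The longest is 10:30-12:00 at 90 minutes.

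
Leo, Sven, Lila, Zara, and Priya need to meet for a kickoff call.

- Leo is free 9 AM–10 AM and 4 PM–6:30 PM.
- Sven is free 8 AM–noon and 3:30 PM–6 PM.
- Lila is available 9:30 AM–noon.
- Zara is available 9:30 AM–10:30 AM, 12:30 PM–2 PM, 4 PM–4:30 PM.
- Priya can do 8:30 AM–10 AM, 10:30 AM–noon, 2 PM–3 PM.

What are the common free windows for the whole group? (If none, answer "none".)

Leo ∩ Sven: 09:00-10:00, 16:00-18:00.
Leo ∩ Sven ∩ Lila: 09:30-10:00.
Leo ∩ Sven ∩ Lila ∩ Zara: 09:30-10:00.
Leo ∩ Sven ∩ Lila ∩ Zara ∩ Priya: 09:30-10:00.

09:30-10:00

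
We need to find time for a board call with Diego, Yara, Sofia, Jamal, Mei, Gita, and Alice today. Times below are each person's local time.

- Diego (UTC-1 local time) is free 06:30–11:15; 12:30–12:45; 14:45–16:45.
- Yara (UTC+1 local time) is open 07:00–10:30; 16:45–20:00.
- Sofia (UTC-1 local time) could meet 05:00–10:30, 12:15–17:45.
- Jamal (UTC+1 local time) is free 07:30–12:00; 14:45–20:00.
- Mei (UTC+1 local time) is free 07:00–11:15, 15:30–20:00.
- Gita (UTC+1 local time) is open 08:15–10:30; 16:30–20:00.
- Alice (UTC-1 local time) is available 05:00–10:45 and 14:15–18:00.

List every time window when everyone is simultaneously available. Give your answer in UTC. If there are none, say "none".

07:30-09:30, 15:45-17:45

Diego in UTC: 07:30-12:15, 13:30-13:45, 15:45-17:45 (add 1h to convert from UTC-1).
Yara in UTC: 06:00-09:30, 15:45-19:00 (subtract 1h to convert from UTC+1).
Sofia in UTC: 06:00-11:30, 13:15-18:45 (add 1h to convert from UTC-1).
Jamal in UTC: 06:30-11:00, 13:45-19:00 (subtract 1h to convert from UTC+1).
Mei in UTC: 06:00-10:15, 14:30-19:00 (subtract 1h to convert from UTC+1).
Gita in UTC: 07:15-09:30, 15:30-19:00 (subtract 1h to convert from UTC+1).
Alice in UTC: 06:00-11:45, 15:15-19:00 (add 1h to convert from UTC-1).
Diego ∩ Yara: 07:30-09:30, 15:45-17:45.
Diego ∩ Yara ∩ Sofia: 07:30-09:30, 15:45-17:45.
Diego ∩ Yara ∩ Sofia ∩ Jamal: 07:30-09:30, 15:45-17:45.
Diego ∩ Yara ∩ Sofia ∩ Jamal ∩ Mei: 07:30-09:30, 15:45-17:45.
Diego ∩ Yara ∩ Sofia ∩ Jamal ∩ Mei ∩ Gita: 07:30-09:30, 15:45-17:45.
Diego ∩ Yara ∩ Sofia ∩ Jamal ∩ Mei ∩ Gita ∩ Alice: 07:30-09:30, 15:45-17:45.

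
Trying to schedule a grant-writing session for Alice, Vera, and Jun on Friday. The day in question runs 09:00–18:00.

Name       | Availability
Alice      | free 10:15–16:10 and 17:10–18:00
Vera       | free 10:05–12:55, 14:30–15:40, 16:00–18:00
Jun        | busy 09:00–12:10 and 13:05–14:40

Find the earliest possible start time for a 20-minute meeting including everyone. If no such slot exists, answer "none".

Alice free: 10:15-16:10, 17:10-18:00.
Vera free: 10:05-12:55, 14:30-15:40, 16:00-18:00.
Jun free: 12:10-13:05, 14:40-18:00 (invert busy blocks within the working day).
Alice ∩ Vera: 10:15-12:55, 14:30-15:40, 16:00-16:10, 17:10-18:00.
Alice ∩ Vera ∩ Jun: 12:10-12:55, 14:40-15:40, 16:00-16:10, 17:10-18:00.
Those are the intersection windows.
The first common window of at least 20 minutes is 12:10-12:55, so the earliest start is 12:10.

12:10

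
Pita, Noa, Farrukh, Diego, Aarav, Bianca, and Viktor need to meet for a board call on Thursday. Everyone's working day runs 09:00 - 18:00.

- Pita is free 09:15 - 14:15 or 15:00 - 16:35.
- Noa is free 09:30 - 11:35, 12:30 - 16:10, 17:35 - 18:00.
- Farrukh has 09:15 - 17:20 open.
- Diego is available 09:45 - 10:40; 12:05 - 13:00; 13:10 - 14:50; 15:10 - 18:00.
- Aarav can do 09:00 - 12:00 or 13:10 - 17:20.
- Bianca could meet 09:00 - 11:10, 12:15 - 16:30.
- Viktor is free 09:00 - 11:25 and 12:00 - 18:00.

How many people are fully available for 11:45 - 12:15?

2

Pita and Farrukh can make the full 11:45-12:15 slot — that's 2.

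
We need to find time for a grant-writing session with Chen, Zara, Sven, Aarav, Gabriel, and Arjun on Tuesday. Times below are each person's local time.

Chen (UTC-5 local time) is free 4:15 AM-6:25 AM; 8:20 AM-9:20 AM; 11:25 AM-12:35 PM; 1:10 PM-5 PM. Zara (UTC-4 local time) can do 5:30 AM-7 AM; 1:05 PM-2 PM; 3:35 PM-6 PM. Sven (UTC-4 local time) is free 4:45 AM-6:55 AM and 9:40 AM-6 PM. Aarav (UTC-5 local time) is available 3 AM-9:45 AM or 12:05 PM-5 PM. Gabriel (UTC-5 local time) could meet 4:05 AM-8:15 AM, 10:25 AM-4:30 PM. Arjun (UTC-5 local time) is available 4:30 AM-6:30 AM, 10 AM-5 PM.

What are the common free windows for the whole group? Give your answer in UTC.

Chen in UTC: 09:15-11:25, 13:20-14:20, 16:25-17:35, 18:10-22:00 (add 5h to convert from UTC-5).
Zara in UTC: 09:30-11:00, 17:05-18:00, 19:35-22:00 (add 4h to convert from UTC-4).
Sven in UTC: 08:45-10:55, 13:40-22:00 (add 4h to convert from UTC-4).
Aarav in UTC: 08:00-14:45, 17:05-22:00 (add 5h to convert from UTC-5).
Gabriel in UTC: 09:05-13:15, 15:25-21:30 (add 5h to convert from UTC-5).
Arjun in UTC: 09:30-11:30, 15:00-22:00 (add 5h to convert from UTC-5).
Chen ∩ Zara: 09:30-11:00, 17:05-17:35, 19:35-22:00.
Chen ∩ Zara ∩ Sven: 09:30-10:55, 17:05-17:35, 19:35-22:00.
Chen ∩ Zara ∩ Sven ∩ Aarav: 09:30-10:55, 17:05-17:35, 19:35-22:00.
Chen ∩ Zara ∩ Sven ∩ Aarav ∩ Gabriel: 09:30-10:55, 17:05-17:35, 19:35-21:30.
Chen ∩ Zara ∩ Sven ∩ Aarav ∩ Gabriel ∩ Arjun: 09:30-10:55, 17:05-17:35, 19:35-21:30.

09:30-10:55, 17:05-17:35, 19:35-21:30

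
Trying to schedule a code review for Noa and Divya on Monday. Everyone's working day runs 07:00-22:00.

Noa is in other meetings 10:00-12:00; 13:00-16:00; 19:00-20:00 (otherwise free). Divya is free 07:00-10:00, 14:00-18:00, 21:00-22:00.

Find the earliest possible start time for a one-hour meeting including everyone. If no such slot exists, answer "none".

Noa free: 07:00-10:00, 12:00-13:00, 16:00-19:00, 20:00-22:00 (invert busy blocks within the working day).
Divya free: 07:00-10:00, 14:00-18:00, 21:00-22:00.
Noa ∩ Divya: 07:00-10:00, 16:00-18:00, 21:00-22:00.
So the common availability across everyone is 07:00-10:00, 16:00-18:00, 21:00-22:00.
The first common window of at least 60 minutes is 07:00-10:00, so the earliest start is 07:00.

07:00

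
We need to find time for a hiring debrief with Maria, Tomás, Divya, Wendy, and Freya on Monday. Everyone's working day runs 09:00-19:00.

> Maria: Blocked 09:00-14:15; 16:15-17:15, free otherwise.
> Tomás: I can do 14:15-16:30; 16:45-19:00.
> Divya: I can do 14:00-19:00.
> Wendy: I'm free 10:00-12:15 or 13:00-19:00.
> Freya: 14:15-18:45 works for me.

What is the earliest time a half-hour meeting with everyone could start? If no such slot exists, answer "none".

14:15

Maria free: 14:15-16:15, 17:15-19:00 (invert busy blocks within the working day).
Tomás free: 14:15-16:30, 16:45-19:00.
Divya free: 14:00-19:00.
Wendy free: 10:00-12:15, 13:00-19:00.
Freya free: 14:15-18:45.
Maria ∩ Tomás: 14:15-16:15, 17:15-19:00.
Maria ∩ Tomás ∩ Divya: 14:15-16:15, 17:15-19:00.
Maria ∩ Tomás ∩ Divya ∩ Wendy: 14:15-16:15, 17:15-19:00.
Maria ∩ Tomás ∩ Divya ∩ Wendy ∩ Freya: 14:15-16:15, 17:15-18:45.
The first common window of at least 30 minutes is 14:15-16:15, so the earliest start is 14:15.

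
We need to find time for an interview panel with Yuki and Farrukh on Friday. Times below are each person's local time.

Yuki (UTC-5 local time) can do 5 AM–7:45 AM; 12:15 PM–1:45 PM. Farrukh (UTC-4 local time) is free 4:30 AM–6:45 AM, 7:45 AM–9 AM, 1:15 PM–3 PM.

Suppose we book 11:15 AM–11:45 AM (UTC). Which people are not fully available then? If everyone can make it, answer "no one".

Farrukh

Yuki in UTC: 10:00-12:45, 17:15-18:45 (add 5h to convert from UTC-5).
Farrukh in UTC: 08:30-10:45, 11:45-13:00, 17:15-19:00 (add 4h to convert from UTC-4).
Yuki: free for 11:15-11:45. Farrukh: not fully free for 11:15-11:45.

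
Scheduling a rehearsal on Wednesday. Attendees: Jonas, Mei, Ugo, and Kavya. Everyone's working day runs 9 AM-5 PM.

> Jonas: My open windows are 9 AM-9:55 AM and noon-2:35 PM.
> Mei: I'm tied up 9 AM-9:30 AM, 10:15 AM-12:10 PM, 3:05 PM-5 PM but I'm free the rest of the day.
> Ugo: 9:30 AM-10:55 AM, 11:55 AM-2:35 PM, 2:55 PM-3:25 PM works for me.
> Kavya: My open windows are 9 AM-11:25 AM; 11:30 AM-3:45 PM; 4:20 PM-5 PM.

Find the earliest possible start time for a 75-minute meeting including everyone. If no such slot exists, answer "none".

Jonas free: 09:00-09:55, 12:00-14:35.
Mei free: 09:30-10:15, 12:10-15:05 (invert busy blocks within the working day).
Ugo free: 09:30-10:55, 11:55-14:35, 14:55-15:25.
Kavya free: 09:00-11:25, 11:30-15:45, 16:20-17:00.
Jonas ∩ Mei: 09:30-09:55, 12:10-14:35.
Jonas ∩ Mei ∩ Ugo: 09:30-09:55, 12:10-14:35.
Jonas ∩ Mei ∩ Ugo ∩ Kavya: 09:30-09:55, 12:10-14:35.
So the common availability across everyone is 09:30-09:55, 12:10-14:35.
The first common window of at least 75 minutes is 12:10-14:35, so the earliest start is 12:10.

12:10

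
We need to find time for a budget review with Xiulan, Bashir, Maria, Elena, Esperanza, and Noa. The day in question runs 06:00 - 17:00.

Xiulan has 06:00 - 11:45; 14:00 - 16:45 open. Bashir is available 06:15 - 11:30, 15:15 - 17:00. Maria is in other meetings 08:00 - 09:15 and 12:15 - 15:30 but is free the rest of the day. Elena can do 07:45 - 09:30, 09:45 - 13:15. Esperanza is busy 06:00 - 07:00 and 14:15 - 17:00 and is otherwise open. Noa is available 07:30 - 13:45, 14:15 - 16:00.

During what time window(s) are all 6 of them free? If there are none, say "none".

07:45-08:00, 09:15-09:30, 09:45-11:30

Xiulan free: 06:00-11:45, 14:00-16:45.
Bashir free: 06:15-11:30, 15:15-17:00.
Maria free: 06:00-08:00, 09:15-12:15, 15:30-17:00 (invert busy blocks within the working day).
Elena free: 07:45-09:30, 09:45-13:15.
Esperanza free: 07:00-14:15 (invert busy blocks within the working day).
Noa free: 07:30-13:45, 14:15-16:00.
Xiulan ∩ Bashir: 06:15-11:30, 15:15-16:45.
Xiulan ∩ Bashir ∩ Maria: 06:15-08:00, 09:15-11:30, 15:30-16:45.
Xiulan ∩ Bashir ∩ Maria ∩ Elena: 07:45-08:00, 09:15-09:30, 09:45-11:30.
Xiulan ∩ Bashir ∩ Maria ∩ Elena ∩ Esperanza: 07:45-08:00, 09:15-09:30, 09:45-11:30.
Xiulan ∩ Bashir ∩ Maria ∩ Elena ∩ Esperanza ∩ Noa: 07:45-08:00, 09:15-09:30, 09:45-11:30.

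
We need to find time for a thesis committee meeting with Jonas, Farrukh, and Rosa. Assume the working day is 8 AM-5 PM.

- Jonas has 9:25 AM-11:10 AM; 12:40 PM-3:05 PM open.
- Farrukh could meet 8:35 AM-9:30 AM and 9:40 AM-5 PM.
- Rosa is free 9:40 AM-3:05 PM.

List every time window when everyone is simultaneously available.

Jonas ∩ Farrukh: 09:25-09:30, 09:40-11:10, 12:40-15:05.
Jonas ∩ Farrukh ∩ Rosa: 09:40-11:10, 12:40-15:05.
Those are the intersection windows.

09:40-11:10, 12:40-15:05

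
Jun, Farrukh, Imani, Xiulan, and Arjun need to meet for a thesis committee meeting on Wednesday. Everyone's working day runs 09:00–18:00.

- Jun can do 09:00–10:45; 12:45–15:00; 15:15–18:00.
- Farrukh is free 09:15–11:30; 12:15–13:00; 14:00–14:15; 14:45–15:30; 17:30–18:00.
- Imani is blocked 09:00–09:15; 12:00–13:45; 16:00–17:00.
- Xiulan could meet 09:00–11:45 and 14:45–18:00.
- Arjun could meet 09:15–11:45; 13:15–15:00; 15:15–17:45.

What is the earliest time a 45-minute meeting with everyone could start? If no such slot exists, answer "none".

Jun free: 09:00-10:45, 12:45-15:00, 15:15-18:00.
Farrukh free: 09:15-11:30, 12:15-13:00, 14:00-14:15, 14:45-15:30, 17:30-18:00.
Imani free: 09:15-12:00, 13:45-16:00, 17:00-18:00 (invert busy blocks within the working day).
Xiulan free: 09:00-11:45, 14:45-18:00.
Arjun free: 09:15-11:45, 13:15-15:00, 15:15-17:45.
Jun ∩ Farrukh: 09:15-10:45, 12:45-13:00, 14:00-14:15, 14:45-15:00, 15:15-15:30, 17:30-18:00.
Jun ∩ Farrukh ∩ Imani: 09:15-10:45, 14:00-14:15, 14:45-15:00, 15:15-15:30, 17:30-18:00.
Jun ∩ Farrukh ∩ Imani ∩ Xiulan: 09:15-10:45, 14:45-15:00, 15:15-15:30, 17:30-18:00.
Jun ∩ Farrukh ∩ Imani ∩ Xiulan ∩ Arjun: 09:15-10:45, 14:45-15:00, 15:15-15:30, 17:30-17:45.
So the common availability across everyone is 09:15-10:45, 14:45-15:00, 15:15-15:30, 17:30-17:45.
The first common window of at least 45 minutes is 09:15-10:45, so the earliest start is 09:15.

09:15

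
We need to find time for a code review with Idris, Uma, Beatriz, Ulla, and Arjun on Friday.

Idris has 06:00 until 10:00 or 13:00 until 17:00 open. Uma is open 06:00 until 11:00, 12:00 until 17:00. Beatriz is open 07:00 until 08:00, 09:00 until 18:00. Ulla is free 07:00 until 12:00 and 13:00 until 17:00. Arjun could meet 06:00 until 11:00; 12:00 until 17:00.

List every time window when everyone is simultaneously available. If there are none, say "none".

07:00-08:00, 09:00-10:00, 13:00-17:00

Idris ∩ Uma: 06:00-10:00, 13:00-17:00.
Idris ∩ Uma ∩ Beatriz: 07:00-08:00, 09:00-10:00, 13:00-17:00.
Idris ∩ Uma ∩ Beatriz ∩ Ulla: 07:00-08:00, 09:00-10:00, 13:00-17:00.
Idris ∩ Uma ∩ Beatriz ∩ Ulla ∩ Arjun: 07:00-08:00, 09:00-10:00, 13:00-17:00.
Those are the intersection windows.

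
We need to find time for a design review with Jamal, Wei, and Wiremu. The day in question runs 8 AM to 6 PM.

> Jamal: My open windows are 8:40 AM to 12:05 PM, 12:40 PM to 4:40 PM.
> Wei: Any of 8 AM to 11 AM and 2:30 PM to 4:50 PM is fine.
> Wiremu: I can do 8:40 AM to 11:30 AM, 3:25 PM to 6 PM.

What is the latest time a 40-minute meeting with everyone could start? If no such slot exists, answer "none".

16:00

Jamal ∩ Wei: 08:40-11:00, 14:30-16:40.
Jamal ∩ Wei ∩ Wiremu: 08:40-11:00, 15:25-16:40.
Those are the intersection windows.
The last common window of at least 40 minutes is 15:25-16:40; a 40-minute meeting can start as late as 16:00 and still end by 16:40.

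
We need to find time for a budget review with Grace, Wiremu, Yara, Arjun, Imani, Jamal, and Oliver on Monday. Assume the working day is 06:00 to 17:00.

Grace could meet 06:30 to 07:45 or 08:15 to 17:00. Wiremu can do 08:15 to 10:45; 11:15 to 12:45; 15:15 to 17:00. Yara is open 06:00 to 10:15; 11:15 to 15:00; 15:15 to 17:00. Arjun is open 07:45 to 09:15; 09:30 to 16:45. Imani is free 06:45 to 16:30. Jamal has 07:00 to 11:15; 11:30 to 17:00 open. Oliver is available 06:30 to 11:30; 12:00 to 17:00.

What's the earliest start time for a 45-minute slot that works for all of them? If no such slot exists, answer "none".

08:15

Grace ∩ Wiremu: 08:15-10:45, 11:15-12:45, 15:15-17:00.
Grace ∩ Wiremu ∩ Yara: 08:15-10:15, 11:15-12:45, 15:15-17:00.
Grace ∩ Wiremu ∩ Yara ∩ Arjun: 08:15-09:15, 09:30-10:15, 11:15-12:45, 15:15-16:45.
Grace ∩ Wiremu ∩ Yara ∩ Arjun ∩ Imani: 08:15-09:15, 09:30-10:15, 11:15-12:45, 15:15-16:30.
Grace ∩ Wiremu ∩ Yara ∩ Arjun ∩ Imani ∩ Jamal: 08:15-09:15, 09:30-10:15, 11:30-12:45, 15:15-16:30.
Grace ∩ Wiremu ∩ Yara ∩ Arjun ∩ Imani ∩ Jamal ∩ Oliver: 08:15-09:15, 09:30-10:15, 12:00-12:45, 15:15-16:30.
The first common window of at least 45 minutes is 08:15-09:15, so the earliest start is 08:15.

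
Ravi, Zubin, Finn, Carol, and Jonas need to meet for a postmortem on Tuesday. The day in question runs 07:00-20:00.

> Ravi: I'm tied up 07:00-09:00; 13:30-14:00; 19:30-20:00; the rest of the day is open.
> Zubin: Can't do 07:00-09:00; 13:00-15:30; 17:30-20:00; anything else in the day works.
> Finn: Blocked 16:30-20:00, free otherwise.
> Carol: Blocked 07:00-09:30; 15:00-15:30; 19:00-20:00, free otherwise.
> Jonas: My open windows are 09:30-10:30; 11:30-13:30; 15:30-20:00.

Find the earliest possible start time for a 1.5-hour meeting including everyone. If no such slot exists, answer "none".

Ravi free: 09:00-13:30, 14:00-19:30 (invert busy blocks within the working day).
Zubin free: 09:00-13:00, 15:30-17:30 (invert busy blocks within the working day).
Finn free: 07:00-16:30 (invert busy blocks within the working day).
Carol free: 09:30-15:00, 15:30-19:00 (invert busy blocks within the working day).
Jonas free: 09:30-10:30, 11:30-13:30, 15:30-20:00.
Ravi ∩ Zubin: 09:00-13:00, 15:30-17:30.
Ravi ∩ Zubin ∩ Finn: 09:00-13:00, 15:30-16:30.
Ravi ∩ Zubin ∩ Finn ∩ Carol: 09:30-13:00, 15:30-16:30.
Ravi ∩ Zubin ∩ Finn ∩ Carol ∩ Jonas: 09:30-10:30, 11:30-13:00, 15:30-16:30.
The first common window of at least 90 minutes is 11:30-13:00, so the earliest start is 11:30.

11:30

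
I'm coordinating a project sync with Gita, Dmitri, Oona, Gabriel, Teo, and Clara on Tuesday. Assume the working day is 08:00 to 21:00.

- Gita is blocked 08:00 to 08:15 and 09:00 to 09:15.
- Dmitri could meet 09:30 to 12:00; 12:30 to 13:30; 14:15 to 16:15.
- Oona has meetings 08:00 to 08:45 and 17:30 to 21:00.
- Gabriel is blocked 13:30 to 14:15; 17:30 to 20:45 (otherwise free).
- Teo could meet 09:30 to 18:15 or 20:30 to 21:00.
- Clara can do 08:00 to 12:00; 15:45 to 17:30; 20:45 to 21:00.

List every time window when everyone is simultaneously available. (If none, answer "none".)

09:30-12:00, 15:45-16:15

Gita free: 08:15-09:00, 09:15-21:00 (invert busy blocks within the working day).
Dmitri free: 09:30-12:00, 12:30-13:30, 14:15-16:15.
Oona free: 08:45-17:30 (invert busy blocks within the working day).
Gabriel free: 08:00-13:30, 14:15-17:30, 20:45-21:00 (invert busy blocks within the working day).
Teo free: 09:30-18:15, 20:30-21:00.
Clara free: 08:00-12:00, 15:45-17:30, 20:45-21:00.
Gita ∩ Dmitri: 09:30-12:00, 12:30-13:30, 14:15-16:15.
Gita ∩ Dmitri ∩ Oona: 09:30-12:00, 12:30-13:30, 14:15-16:15.
Gita ∩ Dmitri ∩ Oona ∩ Gabriel: 09:30-12:00, 12:30-13:30, 14:15-16:15.
Gita ∩ Dmitri ∩ Oona ∩ Gabriel ∩ Teo: 09:30-12:00, 12:30-13:30, 14:15-16:15.
Gita ∩ Dmitri ∩ Oona ∩ Gabriel ∩ Teo ∩ Clara: 09:30-12:00, 15:45-16:15.
Those are the intersection windows.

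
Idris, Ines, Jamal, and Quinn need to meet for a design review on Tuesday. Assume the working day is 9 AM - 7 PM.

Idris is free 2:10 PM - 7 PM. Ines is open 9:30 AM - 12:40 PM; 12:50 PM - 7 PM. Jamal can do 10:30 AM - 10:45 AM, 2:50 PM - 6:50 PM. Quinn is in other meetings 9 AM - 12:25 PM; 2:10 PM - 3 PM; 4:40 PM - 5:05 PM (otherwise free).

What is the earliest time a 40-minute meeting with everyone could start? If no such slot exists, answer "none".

15:00

Idris free: 14:10-19:00.
Ines free: 09:30-12:40, 12:50-19:00.
Jamal free: 10:30-10:45, 14:50-18:50.
Quinn free: 12:25-14:10, 15:00-16:40, 17:05-19:00 (invert busy blocks within the working day).
Idris ∩ Ines: 14:10-19:00.
Idris ∩ Ines ∩ Jamal: 14:50-18:50.
Idris ∩ Ines ∩ Jamal ∩ Quinn: 15:00-16:40, 17:05-18:50.
The first common window of at least 40 minutes is 15:00-16:40, so the earliest start is 15:00.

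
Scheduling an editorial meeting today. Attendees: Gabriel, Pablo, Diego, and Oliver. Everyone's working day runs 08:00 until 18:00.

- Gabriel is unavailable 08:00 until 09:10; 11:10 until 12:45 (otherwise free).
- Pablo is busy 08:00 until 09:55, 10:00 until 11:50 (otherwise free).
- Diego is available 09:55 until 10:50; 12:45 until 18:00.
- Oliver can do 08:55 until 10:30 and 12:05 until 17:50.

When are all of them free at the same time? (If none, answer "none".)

09:55-10:00, 12:45-17:50

Gabriel free: 09:10-11:10, 12:45-18:00 (invert busy blocks within the working day).
Pablo free: 09:55-10:00, 11:50-18:00 (invert busy blocks within the working day).
Diego free: 09:55-10:50, 12:45-18:00.
Oliver free: 08:55-10:30, 12:05-17:50.
Gabriel ∩ Pablo: 09:55-10:00, 12:45-18:00.
Gabriel ∩ Pablo ∩ Diego: 09:55-10:00, 12:45-18:00.
Gabriel ∩ Pablo ∩ Diego ∩ Oliver: 09:55-10:00, 12:45-17:50.
Those are the intersection windows.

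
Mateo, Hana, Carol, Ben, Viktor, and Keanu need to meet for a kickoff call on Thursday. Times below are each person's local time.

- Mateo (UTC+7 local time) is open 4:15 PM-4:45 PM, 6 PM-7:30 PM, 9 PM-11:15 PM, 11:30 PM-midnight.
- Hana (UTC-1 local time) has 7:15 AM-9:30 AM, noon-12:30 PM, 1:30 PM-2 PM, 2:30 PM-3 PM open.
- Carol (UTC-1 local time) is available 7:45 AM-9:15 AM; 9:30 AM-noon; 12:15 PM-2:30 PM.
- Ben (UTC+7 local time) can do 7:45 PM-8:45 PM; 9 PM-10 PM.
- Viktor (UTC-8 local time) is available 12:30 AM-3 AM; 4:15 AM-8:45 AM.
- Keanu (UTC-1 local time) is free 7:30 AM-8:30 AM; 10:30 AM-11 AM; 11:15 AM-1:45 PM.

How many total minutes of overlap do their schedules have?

Mateo in UTC: 09:15-09:45, 11:00-12:30, 14:00-16:15, 16:30-17:00 (subtract 7h to convert from UTC+7).
Hana in UTC: 08:15-10:30, 13:00-13:30, 14:30-15:00, 15:30-16:00 (add 1h to convert from UTC-1).
Carol in UTC: 08:45-10:15, 10:30-13:00, 13:15-15:30 (add 1h to convert from UTC-1).
Ben in UTC: 12:45-13:45, 14:00-15:00 (subtract 7h to convert from UTC+7).
Viktor in UTC: 08:30-11:00, 12:15-16:45 (add 8h to convert from UTC-8).
Keanu in UTC: 08:30-09:30, 11:30-12:00, 12:15-14:45 (add 1h to convert from UTC-1).
Mateo ∩ Hana: 09:15-09:45, 14:30-15:00, 15:30-16:00.
Mateo ∩ Hana ∩ Carol: 09:15-09:45, 14:30-15:00.
Mateo ∩ Hana ∩ Carol ∩ Ben: 14:30-15:00.
Mateo ∩ Hana ∩ Carol ∩ Ben ∩ Viktor: 14:30-15:00.
Mateo ∩ Hana ∩ Carol ∩ Ben ∩ Viktor ∩ Keanu: 14:30-14:45.
That's a single block of 15 minutes.

15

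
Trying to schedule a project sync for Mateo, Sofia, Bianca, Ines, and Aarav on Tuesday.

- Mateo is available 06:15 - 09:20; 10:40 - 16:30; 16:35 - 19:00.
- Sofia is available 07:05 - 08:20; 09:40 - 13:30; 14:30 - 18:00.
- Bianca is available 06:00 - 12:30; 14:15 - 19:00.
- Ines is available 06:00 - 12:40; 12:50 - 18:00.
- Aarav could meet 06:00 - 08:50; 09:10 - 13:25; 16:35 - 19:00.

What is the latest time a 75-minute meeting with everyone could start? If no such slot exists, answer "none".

Mateo ∩ Sofia: 07:05-08:20, 10:40-13:30, 14:30-16:30, 16:35-18:00.
Mateo ∩ Sofia ∩ Bianca: 07:05-08:20, 10:40-12:30, 14:30-16:30, 16:35-18:00.
Mateo ∩ Sofia ∩ Bianca ∩ Ines: 07:05-08:20, 10:40-12:30, 14:30-16:30, 16:35-18:00.
Mateo ∩ Sofia ∩ Bianca ∩ Ines ∩ Aarav: 07:05-08:20, 10:40-12:30, 16:35-18:00.
So the common availability across everyone is 07:05-08:20, 10:40-12:30, 16:35-18:00.
The last common window of at least 75 minutes is 16:35-18:00; a 75-minute meeting can start as late as 16:45 and still end by 18:00.

16:45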